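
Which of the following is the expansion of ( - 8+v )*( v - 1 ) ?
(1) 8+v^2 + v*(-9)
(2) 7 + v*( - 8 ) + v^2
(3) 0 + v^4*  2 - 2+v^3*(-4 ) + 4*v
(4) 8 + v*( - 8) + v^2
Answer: 1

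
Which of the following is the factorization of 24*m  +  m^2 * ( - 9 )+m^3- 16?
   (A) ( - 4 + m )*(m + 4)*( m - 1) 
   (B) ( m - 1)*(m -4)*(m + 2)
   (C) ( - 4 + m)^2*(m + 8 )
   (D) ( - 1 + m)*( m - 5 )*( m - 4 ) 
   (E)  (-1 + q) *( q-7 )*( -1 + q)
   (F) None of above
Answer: F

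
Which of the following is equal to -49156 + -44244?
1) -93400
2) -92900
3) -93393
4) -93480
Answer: 1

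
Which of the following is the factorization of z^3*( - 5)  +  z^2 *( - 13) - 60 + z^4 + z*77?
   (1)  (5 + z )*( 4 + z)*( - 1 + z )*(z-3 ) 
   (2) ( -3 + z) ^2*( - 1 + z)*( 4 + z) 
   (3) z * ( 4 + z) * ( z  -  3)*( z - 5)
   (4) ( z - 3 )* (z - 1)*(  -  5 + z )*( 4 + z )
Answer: 4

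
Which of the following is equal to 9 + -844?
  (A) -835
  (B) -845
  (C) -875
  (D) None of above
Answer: A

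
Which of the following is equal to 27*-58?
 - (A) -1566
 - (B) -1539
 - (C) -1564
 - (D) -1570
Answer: A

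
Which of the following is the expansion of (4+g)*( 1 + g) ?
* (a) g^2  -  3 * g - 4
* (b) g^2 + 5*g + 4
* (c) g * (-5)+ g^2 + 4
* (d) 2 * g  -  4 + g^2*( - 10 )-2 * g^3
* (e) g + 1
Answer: b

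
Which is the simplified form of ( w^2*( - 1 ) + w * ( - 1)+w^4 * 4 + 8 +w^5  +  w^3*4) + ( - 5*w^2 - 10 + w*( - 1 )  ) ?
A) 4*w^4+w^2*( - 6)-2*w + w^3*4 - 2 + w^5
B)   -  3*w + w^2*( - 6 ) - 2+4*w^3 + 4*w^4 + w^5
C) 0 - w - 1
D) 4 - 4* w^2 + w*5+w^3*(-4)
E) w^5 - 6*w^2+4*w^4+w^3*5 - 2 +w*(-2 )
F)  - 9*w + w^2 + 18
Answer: A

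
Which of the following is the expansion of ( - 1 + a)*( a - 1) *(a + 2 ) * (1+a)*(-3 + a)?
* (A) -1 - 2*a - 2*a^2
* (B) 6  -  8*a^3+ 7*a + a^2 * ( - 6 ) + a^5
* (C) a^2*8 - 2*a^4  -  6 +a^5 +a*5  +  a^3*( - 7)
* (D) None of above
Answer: D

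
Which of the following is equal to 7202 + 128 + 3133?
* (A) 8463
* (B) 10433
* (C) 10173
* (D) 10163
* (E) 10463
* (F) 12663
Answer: E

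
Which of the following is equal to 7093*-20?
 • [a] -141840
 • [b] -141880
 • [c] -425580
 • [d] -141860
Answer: d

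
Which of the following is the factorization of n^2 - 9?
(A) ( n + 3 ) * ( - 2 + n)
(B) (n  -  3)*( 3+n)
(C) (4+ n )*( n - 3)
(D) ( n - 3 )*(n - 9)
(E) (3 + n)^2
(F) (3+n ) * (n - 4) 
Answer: B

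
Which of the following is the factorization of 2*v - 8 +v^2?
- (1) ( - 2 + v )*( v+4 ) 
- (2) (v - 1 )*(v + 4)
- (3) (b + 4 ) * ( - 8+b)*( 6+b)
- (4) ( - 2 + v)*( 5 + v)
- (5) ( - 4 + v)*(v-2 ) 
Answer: 1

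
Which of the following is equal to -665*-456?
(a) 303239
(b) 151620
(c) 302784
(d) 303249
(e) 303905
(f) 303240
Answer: f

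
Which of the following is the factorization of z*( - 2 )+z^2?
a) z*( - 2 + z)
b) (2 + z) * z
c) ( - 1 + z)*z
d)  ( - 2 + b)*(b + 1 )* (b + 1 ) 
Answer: a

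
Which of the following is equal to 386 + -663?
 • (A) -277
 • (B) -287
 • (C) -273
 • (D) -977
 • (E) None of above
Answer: A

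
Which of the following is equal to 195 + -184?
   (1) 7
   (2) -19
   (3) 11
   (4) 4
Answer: 3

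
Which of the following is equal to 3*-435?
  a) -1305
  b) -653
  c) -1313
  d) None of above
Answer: a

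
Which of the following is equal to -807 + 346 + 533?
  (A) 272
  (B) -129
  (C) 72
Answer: C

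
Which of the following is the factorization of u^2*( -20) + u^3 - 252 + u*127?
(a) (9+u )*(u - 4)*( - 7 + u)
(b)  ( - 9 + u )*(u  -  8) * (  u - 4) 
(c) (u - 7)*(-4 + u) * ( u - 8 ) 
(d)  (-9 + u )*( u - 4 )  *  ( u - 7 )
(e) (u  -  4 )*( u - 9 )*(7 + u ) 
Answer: d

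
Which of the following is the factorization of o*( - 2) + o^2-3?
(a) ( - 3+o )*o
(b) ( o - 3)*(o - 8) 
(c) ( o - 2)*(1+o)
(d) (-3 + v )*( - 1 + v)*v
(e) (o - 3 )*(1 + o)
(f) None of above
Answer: e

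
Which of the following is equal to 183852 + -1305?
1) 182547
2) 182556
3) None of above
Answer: 1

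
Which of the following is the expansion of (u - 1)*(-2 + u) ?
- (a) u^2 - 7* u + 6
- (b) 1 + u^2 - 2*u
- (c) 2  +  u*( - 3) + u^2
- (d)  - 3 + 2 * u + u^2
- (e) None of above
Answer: c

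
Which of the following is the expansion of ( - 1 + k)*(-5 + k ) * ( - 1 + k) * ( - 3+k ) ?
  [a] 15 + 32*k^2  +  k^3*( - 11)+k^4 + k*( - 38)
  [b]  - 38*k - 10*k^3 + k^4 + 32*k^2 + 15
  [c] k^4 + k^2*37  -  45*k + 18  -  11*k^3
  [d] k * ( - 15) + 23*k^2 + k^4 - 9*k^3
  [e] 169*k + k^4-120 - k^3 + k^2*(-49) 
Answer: b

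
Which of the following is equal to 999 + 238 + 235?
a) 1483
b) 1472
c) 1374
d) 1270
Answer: b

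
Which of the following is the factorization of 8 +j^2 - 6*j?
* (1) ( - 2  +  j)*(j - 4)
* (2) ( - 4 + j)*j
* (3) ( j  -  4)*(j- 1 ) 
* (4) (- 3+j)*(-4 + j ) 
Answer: 1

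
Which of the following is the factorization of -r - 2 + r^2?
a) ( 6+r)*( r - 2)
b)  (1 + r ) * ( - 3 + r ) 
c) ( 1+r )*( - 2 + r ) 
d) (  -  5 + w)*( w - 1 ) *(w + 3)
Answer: c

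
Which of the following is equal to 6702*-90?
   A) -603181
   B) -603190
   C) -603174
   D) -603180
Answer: D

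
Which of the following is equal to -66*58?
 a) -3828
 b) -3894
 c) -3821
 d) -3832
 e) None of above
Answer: a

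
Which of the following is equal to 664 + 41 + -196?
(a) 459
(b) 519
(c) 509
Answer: c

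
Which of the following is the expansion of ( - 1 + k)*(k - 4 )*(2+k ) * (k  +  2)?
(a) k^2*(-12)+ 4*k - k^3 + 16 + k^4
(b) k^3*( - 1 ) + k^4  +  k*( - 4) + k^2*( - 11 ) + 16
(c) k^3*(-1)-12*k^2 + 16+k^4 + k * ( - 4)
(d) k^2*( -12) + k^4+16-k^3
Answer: c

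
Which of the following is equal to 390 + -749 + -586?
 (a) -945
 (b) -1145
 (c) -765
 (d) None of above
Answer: a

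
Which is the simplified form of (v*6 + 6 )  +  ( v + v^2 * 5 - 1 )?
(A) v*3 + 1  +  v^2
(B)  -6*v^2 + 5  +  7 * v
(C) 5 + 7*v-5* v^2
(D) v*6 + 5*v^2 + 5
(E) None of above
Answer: E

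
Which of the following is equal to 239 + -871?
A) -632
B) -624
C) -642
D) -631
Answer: A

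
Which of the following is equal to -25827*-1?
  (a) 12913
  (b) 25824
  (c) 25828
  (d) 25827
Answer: d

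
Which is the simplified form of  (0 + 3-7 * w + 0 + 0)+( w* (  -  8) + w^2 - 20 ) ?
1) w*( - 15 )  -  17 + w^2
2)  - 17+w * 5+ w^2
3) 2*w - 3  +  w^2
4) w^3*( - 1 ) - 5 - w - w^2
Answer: 1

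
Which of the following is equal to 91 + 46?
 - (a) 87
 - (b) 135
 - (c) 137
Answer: c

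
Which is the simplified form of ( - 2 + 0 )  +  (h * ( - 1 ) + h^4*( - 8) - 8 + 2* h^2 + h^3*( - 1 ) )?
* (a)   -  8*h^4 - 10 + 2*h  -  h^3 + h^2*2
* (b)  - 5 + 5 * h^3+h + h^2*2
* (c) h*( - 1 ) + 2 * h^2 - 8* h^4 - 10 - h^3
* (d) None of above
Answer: c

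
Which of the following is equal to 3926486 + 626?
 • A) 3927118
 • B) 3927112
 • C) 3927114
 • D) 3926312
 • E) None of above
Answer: B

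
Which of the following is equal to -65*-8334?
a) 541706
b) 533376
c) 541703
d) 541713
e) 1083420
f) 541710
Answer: f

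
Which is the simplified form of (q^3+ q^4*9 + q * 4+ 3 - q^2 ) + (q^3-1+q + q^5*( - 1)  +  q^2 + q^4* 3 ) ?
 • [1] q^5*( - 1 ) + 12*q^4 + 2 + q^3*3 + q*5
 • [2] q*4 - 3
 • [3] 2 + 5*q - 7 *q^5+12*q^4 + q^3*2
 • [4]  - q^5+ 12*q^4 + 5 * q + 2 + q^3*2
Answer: 4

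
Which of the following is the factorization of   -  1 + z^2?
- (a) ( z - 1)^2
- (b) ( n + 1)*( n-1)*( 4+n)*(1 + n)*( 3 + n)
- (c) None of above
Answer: c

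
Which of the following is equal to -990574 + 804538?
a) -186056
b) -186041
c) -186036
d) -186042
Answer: c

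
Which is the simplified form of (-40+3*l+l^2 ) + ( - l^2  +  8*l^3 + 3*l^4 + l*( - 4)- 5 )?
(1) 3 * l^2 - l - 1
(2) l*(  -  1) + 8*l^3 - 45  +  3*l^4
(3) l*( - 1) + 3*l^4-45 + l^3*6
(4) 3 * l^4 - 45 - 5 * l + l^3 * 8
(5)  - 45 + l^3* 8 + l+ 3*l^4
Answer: 2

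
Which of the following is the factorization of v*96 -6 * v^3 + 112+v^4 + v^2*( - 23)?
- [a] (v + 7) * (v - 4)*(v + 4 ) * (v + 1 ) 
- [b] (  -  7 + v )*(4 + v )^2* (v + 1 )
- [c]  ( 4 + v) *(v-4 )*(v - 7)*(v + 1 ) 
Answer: c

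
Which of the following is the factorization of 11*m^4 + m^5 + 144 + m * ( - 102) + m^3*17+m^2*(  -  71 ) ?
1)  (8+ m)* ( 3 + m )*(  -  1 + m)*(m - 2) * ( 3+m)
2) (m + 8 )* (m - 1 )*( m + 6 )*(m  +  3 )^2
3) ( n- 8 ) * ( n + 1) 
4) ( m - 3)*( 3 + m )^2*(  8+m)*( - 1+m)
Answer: 1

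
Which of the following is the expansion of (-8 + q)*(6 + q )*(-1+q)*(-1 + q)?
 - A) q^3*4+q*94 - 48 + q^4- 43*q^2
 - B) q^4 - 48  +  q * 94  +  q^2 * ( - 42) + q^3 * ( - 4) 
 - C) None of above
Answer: C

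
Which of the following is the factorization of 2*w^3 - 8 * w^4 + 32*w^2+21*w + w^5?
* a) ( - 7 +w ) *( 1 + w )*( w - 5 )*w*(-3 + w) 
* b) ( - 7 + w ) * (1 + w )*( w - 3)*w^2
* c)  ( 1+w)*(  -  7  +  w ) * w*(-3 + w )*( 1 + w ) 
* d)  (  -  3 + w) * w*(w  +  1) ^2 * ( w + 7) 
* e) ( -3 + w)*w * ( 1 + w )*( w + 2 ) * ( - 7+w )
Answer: c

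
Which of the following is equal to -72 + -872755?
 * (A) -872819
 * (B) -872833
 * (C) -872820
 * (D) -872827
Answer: D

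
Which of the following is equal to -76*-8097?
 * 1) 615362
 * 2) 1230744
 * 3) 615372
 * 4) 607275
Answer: 3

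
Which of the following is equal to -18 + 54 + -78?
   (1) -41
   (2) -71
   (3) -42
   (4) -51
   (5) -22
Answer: 3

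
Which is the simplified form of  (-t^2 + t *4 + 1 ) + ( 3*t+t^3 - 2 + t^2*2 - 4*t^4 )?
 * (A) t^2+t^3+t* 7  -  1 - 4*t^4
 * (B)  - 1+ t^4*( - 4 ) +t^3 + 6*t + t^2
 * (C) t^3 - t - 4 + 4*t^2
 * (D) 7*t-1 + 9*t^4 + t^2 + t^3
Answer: A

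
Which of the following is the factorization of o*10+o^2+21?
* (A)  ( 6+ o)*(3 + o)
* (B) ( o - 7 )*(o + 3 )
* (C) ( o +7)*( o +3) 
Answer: C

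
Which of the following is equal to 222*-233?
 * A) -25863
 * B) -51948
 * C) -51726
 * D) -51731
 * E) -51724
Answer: C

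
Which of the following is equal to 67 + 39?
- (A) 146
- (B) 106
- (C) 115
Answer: B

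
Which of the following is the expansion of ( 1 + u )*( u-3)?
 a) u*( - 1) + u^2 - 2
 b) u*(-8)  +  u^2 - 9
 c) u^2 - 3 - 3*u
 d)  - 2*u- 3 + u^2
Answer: d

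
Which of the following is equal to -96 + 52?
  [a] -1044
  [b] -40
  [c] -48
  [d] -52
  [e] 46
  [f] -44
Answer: f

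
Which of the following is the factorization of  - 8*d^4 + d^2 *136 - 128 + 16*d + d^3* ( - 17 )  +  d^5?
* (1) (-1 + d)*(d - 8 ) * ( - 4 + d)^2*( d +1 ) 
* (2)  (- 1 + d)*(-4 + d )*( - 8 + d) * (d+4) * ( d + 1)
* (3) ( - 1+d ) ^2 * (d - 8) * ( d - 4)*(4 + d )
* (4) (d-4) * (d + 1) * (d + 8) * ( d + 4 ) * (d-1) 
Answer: 2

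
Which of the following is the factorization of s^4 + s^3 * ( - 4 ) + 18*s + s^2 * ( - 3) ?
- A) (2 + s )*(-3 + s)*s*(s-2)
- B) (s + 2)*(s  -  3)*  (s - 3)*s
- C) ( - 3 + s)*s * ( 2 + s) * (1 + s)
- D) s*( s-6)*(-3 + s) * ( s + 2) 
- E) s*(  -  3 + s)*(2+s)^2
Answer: B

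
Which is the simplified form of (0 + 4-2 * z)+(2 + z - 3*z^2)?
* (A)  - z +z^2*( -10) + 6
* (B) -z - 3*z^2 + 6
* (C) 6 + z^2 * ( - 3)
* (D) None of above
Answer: B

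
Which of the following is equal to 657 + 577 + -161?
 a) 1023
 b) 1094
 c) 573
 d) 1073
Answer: d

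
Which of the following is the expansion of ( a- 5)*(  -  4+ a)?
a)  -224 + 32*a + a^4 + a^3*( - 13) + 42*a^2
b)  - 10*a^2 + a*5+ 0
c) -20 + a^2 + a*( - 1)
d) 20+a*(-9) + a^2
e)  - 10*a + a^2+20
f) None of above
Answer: d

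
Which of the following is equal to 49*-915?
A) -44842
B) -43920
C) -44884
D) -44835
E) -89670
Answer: D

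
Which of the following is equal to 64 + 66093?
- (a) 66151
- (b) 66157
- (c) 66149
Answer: b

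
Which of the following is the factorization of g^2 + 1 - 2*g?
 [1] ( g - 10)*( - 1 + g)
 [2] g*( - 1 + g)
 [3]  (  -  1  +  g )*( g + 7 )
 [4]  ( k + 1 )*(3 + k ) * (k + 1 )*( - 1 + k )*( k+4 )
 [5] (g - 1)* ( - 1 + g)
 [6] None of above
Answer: 5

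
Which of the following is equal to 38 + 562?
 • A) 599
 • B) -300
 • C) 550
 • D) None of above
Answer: D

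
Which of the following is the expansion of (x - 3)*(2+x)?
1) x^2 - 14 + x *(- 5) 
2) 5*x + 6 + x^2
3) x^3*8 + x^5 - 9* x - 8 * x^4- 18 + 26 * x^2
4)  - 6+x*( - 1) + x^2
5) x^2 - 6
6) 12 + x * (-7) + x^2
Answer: 4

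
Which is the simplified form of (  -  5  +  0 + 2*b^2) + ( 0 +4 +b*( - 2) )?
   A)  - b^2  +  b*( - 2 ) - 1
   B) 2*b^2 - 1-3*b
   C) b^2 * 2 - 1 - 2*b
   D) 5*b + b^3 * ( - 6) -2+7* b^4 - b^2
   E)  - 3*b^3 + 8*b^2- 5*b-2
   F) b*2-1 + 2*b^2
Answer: C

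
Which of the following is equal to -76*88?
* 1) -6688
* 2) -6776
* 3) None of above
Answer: 1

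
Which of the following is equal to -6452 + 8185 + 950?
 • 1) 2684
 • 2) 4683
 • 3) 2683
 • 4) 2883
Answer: 3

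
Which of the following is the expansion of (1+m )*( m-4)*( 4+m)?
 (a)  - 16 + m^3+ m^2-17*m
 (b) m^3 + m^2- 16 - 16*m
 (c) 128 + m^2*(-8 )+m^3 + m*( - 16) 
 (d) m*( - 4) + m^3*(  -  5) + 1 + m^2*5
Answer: b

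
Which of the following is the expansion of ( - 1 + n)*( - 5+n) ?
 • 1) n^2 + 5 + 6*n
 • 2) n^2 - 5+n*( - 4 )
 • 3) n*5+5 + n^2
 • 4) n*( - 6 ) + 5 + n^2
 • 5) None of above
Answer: 4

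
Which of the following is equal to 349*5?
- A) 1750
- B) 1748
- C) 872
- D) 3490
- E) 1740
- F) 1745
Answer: F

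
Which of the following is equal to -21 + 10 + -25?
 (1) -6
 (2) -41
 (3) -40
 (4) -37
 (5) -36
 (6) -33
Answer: 5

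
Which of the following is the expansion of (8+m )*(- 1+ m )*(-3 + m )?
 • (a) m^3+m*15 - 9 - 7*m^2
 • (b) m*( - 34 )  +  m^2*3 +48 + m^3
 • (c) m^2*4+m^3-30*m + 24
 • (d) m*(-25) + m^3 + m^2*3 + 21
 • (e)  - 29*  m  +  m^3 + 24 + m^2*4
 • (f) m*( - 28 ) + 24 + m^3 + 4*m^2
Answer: e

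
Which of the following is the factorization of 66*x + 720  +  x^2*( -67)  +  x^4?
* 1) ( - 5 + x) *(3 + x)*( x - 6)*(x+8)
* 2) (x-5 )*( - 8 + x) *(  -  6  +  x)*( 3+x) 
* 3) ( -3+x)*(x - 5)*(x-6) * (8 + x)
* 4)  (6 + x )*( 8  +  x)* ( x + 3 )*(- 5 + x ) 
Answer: 1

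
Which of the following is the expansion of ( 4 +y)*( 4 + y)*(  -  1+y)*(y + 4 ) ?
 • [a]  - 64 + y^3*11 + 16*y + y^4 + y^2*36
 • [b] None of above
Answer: a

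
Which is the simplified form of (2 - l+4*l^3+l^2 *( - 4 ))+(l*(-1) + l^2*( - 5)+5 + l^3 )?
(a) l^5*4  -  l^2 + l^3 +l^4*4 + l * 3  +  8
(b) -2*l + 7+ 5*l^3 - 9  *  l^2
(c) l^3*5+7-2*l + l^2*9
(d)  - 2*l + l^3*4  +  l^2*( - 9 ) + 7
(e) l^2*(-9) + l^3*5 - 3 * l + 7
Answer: b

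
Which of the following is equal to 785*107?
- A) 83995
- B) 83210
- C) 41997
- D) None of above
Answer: A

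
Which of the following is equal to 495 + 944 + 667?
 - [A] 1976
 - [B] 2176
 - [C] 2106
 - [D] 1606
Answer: C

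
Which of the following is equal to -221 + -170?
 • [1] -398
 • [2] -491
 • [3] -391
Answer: 3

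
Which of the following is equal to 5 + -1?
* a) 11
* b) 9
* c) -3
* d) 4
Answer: d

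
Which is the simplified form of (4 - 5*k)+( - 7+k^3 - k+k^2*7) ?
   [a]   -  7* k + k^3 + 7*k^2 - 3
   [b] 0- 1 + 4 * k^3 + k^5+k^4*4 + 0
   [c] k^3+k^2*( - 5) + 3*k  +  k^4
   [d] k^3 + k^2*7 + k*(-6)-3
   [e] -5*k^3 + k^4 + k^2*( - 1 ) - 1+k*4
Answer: d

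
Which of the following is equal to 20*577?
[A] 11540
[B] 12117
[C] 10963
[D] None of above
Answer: A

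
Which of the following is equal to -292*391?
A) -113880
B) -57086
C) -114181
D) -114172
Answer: D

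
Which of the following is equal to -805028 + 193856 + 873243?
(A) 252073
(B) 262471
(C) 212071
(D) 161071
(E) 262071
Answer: E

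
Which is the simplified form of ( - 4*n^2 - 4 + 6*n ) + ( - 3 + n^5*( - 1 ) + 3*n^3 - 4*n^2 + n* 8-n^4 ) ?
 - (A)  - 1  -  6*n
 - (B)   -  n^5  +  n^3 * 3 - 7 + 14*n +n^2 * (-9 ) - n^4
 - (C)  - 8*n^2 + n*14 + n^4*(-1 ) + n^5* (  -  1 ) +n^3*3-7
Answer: C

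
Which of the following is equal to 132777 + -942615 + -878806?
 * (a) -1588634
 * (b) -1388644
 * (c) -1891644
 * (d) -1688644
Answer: d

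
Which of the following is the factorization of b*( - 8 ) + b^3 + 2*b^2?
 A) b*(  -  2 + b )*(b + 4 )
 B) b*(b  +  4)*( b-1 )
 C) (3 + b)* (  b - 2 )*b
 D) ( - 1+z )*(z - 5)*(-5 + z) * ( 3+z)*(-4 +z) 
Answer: A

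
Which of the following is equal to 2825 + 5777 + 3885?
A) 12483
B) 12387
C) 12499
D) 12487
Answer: D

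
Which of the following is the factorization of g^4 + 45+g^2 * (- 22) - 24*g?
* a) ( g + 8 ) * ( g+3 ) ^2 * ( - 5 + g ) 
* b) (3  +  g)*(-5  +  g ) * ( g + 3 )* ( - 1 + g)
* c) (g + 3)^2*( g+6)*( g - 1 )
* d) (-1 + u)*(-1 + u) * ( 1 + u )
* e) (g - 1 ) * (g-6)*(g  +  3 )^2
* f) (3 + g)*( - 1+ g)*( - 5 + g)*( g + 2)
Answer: b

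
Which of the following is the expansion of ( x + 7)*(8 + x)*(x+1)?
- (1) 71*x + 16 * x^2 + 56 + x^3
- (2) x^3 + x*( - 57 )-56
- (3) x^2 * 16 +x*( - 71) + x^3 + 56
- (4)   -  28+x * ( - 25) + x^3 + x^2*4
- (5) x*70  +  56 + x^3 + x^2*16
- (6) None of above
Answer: 1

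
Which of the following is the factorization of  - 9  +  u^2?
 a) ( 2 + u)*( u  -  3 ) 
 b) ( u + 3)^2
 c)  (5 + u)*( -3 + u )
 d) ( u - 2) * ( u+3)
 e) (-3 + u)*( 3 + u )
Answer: e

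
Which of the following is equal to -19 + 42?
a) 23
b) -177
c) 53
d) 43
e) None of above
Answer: a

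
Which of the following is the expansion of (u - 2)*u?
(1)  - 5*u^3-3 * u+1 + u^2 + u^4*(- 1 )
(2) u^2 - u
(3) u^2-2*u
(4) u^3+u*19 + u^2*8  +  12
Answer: 3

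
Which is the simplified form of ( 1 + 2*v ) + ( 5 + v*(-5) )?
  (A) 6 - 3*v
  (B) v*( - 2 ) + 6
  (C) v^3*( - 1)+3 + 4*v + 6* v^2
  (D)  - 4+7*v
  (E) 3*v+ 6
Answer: A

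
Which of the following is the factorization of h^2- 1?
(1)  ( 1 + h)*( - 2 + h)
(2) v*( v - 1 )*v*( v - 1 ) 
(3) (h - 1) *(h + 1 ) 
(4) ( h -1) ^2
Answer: 3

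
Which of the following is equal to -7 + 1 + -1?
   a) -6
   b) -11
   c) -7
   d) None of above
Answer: c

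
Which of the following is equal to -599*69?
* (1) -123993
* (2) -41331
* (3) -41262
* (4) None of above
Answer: 2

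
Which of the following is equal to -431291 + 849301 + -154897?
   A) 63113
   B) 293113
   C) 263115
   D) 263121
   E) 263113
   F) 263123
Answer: E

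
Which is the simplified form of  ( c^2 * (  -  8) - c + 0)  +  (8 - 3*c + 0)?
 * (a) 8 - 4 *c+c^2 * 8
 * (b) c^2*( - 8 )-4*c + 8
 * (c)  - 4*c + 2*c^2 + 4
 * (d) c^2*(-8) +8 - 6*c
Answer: b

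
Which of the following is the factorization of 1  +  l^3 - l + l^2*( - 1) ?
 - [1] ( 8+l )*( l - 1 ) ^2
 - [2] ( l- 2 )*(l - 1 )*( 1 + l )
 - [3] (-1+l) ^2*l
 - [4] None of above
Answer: 4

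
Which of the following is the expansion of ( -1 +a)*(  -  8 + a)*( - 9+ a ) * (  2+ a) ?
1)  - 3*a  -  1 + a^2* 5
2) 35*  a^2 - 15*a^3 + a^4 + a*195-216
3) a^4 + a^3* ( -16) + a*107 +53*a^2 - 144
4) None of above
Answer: 4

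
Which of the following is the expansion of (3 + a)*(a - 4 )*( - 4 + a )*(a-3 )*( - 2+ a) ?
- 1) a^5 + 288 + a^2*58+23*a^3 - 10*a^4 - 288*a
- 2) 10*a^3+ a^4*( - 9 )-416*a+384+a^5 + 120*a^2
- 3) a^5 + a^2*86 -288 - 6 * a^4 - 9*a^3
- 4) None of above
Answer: 1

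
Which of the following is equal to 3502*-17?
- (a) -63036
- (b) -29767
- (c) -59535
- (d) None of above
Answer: d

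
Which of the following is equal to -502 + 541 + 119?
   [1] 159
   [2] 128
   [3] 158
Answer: 3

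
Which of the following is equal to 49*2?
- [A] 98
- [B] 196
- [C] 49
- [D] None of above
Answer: A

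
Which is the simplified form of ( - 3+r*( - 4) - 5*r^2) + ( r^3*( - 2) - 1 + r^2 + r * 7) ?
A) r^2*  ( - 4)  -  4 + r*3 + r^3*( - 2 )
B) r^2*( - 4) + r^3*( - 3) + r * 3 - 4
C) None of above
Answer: A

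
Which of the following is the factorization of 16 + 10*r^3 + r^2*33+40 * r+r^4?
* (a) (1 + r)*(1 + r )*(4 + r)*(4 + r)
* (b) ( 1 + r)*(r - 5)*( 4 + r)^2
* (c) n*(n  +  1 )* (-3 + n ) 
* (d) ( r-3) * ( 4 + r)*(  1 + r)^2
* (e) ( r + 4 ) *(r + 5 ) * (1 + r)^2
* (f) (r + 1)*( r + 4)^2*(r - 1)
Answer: a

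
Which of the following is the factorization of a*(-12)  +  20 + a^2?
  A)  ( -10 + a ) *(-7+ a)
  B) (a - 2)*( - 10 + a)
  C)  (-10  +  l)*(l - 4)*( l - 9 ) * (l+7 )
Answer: B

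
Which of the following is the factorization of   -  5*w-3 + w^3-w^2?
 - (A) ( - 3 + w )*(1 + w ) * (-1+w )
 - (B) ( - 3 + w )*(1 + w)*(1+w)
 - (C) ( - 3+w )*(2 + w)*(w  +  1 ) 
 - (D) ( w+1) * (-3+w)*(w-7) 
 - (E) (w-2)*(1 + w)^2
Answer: B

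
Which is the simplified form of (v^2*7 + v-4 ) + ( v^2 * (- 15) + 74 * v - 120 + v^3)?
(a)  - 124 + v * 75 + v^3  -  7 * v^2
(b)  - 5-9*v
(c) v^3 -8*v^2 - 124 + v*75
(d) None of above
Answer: c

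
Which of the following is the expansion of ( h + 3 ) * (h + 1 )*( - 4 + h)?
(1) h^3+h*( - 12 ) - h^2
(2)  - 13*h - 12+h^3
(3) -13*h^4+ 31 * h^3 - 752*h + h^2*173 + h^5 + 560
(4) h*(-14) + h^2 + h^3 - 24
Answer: 2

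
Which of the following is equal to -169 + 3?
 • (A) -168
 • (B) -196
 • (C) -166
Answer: C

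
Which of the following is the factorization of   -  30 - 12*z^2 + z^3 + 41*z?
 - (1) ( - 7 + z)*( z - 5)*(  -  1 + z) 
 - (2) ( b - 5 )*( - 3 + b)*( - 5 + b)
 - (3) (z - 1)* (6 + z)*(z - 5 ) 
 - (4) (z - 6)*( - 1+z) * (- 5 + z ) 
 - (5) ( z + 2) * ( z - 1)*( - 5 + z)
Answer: 4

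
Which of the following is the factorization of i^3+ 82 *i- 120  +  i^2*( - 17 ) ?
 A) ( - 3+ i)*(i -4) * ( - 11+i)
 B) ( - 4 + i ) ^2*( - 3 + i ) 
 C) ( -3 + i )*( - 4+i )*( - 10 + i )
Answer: C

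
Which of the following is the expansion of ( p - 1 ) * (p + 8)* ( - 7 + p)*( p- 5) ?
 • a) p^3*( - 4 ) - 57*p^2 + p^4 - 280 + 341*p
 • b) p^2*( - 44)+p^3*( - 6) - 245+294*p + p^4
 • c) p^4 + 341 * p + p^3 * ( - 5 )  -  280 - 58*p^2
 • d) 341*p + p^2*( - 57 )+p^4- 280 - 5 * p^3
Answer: d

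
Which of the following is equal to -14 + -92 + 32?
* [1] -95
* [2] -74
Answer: 2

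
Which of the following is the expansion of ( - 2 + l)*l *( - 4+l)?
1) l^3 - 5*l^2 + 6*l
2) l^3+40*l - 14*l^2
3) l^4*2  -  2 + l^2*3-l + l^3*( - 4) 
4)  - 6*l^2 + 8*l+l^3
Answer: 4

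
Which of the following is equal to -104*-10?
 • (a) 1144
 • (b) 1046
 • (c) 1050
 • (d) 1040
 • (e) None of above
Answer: d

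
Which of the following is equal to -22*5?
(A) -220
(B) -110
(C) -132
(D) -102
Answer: B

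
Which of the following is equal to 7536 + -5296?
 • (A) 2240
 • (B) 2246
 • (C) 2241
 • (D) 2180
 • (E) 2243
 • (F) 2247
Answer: A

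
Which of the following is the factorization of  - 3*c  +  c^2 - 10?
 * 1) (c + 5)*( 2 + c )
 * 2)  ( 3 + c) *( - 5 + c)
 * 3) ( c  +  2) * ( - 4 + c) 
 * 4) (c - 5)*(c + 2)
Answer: 4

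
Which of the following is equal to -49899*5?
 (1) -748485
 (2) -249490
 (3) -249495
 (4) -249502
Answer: 3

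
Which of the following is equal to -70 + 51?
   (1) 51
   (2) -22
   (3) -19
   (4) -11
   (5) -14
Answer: 3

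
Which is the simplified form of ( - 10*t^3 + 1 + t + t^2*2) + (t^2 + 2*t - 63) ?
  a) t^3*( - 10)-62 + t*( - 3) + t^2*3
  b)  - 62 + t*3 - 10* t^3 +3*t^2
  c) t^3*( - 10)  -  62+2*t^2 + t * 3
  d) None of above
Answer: b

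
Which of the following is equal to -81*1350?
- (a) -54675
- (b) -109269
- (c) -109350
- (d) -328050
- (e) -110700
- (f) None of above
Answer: c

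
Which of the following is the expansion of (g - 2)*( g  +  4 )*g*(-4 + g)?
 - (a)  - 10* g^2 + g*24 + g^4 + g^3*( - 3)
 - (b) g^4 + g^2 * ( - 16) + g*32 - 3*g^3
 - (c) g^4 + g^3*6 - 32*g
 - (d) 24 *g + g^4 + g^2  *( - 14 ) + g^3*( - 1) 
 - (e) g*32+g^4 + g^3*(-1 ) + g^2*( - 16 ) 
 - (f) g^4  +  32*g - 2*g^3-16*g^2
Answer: f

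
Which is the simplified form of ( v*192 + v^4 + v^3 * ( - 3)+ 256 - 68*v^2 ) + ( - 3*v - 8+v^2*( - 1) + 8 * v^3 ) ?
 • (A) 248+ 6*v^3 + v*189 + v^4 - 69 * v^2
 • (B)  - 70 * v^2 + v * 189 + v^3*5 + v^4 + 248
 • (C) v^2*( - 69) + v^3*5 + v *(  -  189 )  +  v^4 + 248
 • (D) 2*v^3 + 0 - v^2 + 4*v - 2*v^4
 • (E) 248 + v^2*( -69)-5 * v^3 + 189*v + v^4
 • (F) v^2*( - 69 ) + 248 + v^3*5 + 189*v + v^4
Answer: F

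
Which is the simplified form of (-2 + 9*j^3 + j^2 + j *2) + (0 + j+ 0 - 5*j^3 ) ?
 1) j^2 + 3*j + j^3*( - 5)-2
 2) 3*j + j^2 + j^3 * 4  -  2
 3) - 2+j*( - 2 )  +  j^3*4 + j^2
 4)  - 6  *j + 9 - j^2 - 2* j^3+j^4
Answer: 2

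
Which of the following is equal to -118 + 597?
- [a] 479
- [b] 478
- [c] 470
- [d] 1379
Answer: a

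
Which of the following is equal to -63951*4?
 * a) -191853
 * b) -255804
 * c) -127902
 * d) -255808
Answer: b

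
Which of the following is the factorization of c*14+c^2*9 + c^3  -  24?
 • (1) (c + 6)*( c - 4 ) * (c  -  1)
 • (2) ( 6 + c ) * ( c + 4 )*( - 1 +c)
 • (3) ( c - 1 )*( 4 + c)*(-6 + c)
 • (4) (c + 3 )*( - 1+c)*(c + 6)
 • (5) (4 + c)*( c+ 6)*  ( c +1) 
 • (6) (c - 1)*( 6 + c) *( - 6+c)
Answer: 2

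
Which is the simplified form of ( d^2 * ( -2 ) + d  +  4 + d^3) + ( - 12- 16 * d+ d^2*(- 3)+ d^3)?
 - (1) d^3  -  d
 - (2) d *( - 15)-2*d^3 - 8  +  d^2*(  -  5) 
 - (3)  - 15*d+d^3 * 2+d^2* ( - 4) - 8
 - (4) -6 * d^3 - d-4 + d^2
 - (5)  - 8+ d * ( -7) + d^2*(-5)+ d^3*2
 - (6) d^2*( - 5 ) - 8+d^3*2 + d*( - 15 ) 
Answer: 6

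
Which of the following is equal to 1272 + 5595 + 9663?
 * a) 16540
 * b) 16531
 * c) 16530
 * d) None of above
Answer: c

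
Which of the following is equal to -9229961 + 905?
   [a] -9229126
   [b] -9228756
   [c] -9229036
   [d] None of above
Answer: d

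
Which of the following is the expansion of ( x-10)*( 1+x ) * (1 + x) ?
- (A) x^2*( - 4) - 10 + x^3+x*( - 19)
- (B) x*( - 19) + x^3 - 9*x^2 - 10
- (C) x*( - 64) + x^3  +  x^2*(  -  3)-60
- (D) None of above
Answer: D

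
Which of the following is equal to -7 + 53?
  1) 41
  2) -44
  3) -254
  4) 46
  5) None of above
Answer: 4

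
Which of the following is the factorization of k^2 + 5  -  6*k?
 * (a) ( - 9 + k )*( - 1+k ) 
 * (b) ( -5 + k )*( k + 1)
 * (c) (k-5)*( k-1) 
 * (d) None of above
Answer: c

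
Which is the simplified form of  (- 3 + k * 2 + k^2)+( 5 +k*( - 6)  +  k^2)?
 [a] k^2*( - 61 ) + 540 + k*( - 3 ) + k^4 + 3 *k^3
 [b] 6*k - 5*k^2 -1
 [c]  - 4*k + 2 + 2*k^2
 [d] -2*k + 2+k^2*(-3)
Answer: c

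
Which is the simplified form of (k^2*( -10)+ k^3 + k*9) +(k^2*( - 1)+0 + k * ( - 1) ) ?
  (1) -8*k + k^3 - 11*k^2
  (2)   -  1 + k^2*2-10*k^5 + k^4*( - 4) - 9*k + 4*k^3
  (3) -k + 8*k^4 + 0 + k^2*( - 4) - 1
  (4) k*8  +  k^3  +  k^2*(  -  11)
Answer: 4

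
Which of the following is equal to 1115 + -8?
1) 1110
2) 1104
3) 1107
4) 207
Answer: 3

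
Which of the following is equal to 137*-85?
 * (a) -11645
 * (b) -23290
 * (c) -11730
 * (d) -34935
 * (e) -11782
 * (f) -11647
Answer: a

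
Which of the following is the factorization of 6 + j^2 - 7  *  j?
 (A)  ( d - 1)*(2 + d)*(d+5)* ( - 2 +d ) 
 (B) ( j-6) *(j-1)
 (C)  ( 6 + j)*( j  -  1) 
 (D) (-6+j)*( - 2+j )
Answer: B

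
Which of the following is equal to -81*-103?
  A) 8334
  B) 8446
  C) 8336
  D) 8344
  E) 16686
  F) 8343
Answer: F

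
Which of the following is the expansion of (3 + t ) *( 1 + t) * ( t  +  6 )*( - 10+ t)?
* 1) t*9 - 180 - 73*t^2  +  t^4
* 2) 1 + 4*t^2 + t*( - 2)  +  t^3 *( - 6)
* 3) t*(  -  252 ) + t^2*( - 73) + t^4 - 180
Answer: 3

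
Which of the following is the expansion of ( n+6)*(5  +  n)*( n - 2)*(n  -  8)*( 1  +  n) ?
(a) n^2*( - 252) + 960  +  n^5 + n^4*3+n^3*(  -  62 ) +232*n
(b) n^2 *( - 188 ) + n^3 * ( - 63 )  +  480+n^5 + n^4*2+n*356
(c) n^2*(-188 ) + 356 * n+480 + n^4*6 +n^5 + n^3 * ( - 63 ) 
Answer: b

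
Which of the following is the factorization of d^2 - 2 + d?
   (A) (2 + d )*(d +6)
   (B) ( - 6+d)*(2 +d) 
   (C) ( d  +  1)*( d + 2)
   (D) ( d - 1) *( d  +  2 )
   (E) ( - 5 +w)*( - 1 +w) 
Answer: D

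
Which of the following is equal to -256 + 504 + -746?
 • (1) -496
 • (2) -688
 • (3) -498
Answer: 3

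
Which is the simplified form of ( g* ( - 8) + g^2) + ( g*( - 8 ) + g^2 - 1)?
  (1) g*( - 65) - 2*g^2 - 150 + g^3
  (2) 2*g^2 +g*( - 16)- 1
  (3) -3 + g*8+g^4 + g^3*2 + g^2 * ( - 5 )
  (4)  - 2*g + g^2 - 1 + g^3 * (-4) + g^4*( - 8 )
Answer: 2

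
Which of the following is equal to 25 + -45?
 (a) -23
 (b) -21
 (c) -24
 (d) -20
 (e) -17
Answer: d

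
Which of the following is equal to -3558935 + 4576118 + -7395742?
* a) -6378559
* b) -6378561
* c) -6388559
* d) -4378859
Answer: a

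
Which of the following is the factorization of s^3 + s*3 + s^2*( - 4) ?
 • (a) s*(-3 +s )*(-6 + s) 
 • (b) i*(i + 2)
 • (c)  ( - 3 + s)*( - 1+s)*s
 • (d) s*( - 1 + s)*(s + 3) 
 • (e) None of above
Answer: c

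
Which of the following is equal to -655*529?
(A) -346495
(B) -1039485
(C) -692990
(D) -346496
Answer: A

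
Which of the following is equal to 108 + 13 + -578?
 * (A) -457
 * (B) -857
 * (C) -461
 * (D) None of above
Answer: A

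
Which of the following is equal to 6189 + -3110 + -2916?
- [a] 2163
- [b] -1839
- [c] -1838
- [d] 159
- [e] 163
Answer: e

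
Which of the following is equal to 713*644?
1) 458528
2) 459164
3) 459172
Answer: 3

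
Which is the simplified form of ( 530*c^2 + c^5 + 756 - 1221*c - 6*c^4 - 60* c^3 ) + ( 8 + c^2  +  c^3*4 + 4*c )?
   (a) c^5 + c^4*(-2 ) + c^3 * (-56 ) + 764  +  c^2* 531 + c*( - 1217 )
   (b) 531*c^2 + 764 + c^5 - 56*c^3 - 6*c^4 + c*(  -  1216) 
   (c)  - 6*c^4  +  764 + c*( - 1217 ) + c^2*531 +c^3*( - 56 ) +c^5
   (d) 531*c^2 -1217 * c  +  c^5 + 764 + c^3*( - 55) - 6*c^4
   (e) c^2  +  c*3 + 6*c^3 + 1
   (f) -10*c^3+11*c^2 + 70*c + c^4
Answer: c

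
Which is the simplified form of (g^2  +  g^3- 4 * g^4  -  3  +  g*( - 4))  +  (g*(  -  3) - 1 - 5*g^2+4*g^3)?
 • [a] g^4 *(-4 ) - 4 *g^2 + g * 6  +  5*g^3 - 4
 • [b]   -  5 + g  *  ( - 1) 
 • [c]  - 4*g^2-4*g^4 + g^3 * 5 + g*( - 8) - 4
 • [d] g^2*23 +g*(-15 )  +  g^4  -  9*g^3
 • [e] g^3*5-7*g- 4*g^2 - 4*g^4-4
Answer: e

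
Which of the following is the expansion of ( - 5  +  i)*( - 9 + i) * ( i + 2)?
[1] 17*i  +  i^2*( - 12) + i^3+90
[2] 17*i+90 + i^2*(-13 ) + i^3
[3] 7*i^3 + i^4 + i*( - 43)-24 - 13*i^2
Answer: 1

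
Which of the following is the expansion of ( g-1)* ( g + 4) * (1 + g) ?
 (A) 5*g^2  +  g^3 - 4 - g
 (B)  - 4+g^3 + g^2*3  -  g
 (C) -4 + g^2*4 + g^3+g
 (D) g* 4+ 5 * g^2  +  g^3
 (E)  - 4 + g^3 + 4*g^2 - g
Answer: E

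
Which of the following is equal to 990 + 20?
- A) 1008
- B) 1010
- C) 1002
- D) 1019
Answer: B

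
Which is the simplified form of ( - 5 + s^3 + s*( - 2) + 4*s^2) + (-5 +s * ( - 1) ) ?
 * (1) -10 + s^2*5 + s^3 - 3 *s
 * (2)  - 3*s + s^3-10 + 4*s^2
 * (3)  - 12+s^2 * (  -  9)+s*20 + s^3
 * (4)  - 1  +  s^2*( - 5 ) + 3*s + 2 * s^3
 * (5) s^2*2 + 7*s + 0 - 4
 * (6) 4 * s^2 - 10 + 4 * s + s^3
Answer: 2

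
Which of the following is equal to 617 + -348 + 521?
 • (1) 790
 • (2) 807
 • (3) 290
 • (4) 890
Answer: 1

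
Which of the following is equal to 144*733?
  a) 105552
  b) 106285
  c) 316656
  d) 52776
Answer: a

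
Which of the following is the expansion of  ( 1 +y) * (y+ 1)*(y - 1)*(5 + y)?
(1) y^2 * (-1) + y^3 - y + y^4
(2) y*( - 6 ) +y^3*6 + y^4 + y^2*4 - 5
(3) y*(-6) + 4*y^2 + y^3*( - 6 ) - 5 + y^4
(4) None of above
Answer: 2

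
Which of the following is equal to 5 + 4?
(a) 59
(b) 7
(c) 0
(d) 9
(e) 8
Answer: d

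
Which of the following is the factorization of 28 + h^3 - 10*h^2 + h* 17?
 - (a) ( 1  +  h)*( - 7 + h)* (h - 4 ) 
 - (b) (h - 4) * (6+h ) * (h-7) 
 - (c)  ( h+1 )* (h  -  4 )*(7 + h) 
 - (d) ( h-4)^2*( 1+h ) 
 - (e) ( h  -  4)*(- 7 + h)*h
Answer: a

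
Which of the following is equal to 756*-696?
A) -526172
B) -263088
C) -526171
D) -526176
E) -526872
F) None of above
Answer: D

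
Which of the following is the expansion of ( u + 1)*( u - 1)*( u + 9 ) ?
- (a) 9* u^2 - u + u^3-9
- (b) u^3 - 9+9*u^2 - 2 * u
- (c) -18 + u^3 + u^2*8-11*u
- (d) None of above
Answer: a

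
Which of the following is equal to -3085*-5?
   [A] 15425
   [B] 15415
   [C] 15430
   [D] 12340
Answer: A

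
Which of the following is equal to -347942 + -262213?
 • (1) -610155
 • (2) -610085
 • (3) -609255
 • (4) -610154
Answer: 1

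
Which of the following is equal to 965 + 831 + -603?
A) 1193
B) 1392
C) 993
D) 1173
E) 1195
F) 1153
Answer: A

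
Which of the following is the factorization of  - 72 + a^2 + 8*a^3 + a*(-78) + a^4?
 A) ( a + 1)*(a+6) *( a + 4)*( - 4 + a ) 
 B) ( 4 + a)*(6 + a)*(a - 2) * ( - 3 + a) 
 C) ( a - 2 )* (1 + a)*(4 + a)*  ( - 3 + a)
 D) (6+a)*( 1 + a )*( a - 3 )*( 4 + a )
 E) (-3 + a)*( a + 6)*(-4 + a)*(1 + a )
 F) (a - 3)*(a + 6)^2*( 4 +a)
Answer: D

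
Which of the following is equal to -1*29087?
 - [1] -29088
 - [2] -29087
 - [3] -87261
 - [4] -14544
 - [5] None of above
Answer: 2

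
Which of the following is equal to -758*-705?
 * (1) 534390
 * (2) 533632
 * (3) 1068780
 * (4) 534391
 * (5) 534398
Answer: 1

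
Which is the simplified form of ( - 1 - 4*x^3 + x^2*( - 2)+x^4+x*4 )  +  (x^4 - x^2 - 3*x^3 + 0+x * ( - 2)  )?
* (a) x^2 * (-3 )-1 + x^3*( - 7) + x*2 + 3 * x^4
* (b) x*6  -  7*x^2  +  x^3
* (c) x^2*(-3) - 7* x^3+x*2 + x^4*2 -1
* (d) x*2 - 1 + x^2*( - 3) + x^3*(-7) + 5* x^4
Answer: c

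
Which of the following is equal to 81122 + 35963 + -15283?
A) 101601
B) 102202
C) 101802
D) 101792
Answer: C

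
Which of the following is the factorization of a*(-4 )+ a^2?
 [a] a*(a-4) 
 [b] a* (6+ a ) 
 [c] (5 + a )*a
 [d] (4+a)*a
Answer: a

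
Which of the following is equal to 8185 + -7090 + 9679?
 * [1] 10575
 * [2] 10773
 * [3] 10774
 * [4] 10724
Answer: 3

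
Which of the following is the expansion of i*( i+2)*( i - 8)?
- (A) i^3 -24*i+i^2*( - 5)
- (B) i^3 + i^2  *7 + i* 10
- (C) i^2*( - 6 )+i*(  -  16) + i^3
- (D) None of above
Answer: C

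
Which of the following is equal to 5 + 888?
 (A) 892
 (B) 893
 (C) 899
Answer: B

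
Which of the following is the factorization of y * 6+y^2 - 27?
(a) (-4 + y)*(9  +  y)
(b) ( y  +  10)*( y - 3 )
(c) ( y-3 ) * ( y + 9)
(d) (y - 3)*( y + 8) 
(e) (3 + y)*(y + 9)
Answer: c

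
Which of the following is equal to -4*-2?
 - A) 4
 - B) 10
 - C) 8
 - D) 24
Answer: C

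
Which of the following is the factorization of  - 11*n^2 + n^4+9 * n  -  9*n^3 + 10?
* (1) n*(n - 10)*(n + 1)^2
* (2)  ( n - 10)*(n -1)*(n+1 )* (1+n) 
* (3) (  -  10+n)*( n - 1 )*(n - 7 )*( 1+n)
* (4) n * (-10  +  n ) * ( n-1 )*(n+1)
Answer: 2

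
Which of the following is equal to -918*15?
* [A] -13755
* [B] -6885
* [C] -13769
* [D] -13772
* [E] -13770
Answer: E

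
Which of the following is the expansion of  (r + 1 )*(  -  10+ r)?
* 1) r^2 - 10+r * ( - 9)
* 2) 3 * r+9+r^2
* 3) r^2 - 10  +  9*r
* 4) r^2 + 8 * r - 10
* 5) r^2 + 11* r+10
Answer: 1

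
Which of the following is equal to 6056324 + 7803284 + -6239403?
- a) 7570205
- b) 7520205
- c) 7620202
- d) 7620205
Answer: d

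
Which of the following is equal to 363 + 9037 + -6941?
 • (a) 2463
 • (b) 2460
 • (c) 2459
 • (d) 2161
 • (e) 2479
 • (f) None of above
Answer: c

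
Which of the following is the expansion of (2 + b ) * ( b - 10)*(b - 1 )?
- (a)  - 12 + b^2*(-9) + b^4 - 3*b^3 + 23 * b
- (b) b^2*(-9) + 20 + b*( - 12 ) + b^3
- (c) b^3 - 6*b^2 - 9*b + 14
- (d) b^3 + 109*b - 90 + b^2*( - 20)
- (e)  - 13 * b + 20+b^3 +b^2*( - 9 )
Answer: b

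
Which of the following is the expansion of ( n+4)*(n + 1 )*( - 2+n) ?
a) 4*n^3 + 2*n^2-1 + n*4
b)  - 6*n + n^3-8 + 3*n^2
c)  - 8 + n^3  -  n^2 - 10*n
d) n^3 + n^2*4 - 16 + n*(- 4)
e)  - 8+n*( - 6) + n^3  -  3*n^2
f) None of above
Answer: b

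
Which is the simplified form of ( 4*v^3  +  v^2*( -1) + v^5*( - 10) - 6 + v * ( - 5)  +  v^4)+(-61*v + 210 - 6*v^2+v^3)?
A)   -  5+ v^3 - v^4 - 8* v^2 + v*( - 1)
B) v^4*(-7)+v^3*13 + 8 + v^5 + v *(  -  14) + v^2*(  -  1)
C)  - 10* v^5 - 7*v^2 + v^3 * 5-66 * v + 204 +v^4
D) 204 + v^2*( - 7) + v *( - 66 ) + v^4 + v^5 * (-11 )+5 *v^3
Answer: C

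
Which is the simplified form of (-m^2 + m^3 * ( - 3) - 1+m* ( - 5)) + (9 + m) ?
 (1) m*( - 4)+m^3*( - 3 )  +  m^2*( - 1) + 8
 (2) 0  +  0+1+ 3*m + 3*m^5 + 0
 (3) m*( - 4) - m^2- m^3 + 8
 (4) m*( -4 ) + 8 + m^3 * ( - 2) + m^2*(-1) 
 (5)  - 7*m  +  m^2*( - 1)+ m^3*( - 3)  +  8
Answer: 1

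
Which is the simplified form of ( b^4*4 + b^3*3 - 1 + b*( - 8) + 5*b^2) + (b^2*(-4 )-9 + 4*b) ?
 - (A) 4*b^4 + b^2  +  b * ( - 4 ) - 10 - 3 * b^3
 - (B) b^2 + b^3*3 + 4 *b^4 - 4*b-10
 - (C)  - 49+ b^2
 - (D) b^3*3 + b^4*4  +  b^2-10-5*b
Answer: B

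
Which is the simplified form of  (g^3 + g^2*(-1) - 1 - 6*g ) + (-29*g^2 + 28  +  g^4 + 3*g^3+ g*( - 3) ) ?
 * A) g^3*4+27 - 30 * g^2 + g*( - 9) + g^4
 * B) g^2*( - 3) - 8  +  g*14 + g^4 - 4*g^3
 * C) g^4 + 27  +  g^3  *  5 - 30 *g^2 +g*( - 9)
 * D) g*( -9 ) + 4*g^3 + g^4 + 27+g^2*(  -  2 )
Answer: A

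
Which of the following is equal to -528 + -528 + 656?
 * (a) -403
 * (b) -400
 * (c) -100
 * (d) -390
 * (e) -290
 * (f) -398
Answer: b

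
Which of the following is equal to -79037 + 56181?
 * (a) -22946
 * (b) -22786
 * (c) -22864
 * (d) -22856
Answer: d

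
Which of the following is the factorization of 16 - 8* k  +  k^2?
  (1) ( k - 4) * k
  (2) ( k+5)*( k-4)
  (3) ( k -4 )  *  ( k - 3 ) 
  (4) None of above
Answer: 4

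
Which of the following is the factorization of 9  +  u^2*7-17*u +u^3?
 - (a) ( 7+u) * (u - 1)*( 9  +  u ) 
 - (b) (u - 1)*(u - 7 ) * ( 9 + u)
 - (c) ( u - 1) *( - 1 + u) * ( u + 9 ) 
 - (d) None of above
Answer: c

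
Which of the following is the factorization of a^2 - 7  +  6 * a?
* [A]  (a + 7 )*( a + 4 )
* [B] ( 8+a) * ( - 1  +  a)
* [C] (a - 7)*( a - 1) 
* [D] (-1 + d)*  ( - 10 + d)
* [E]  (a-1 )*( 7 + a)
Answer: E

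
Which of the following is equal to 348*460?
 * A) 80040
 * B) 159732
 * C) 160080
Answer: C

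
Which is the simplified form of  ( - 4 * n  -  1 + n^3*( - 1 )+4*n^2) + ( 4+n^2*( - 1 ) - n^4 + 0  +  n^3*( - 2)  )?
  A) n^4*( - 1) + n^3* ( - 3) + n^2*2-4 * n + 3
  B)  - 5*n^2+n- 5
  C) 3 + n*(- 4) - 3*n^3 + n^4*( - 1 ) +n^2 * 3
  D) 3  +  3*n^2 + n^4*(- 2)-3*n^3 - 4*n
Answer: C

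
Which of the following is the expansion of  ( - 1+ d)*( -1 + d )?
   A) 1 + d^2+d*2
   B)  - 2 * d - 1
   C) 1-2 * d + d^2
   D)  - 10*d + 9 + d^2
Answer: C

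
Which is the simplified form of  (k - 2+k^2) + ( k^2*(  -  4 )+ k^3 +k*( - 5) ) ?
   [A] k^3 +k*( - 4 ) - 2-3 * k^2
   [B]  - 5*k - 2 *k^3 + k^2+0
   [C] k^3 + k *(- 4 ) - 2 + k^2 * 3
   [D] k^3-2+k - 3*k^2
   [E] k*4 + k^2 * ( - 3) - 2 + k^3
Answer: A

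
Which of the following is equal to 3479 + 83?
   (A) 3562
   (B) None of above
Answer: A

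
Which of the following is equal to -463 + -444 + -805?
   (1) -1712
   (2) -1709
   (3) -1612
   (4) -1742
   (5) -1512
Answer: 1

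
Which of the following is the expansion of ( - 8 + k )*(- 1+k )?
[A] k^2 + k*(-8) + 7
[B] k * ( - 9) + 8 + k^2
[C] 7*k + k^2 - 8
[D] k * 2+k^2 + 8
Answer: B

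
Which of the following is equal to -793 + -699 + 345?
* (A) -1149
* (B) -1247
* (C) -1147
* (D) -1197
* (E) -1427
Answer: C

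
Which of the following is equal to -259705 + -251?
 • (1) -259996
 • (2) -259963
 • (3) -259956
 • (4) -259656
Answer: 3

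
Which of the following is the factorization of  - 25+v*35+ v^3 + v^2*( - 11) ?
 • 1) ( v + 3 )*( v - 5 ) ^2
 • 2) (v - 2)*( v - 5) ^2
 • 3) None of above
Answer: 3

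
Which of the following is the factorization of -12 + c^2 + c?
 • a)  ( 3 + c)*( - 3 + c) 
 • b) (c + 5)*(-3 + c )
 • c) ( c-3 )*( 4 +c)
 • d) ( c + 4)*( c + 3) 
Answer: c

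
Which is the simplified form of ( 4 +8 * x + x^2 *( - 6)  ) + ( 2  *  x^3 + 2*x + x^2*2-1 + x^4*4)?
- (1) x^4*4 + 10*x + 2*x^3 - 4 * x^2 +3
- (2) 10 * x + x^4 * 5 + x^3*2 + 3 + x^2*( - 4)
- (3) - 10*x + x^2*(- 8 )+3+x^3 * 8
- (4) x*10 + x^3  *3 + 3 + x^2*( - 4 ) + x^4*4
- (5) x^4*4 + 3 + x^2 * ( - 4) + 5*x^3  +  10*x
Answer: 1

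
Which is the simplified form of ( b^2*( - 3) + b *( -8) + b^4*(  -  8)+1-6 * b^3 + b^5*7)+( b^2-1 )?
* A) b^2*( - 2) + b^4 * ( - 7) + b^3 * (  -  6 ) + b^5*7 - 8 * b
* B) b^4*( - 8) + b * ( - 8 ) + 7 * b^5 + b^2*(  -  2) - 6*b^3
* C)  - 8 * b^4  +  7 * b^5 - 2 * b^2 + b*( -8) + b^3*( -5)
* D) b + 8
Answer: B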